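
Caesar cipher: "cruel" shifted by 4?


Word: "cruel"
Shift: 4
Each letter → (letter + shift) mod 26:
  'c' (2) + 4 = 6 → 'g'
  'r' (17) + 4 = 21 → 'v'
  'u' (20) + 4 = 24 → 'y'
  'e' (4) + 4 = 8 → 'i'
  'l' (11) + 4 = 15 → 'p'
Result = "gvyip"


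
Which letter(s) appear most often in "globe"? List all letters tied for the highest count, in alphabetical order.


Word: "globe"
Letter counts:
  'b': 1
  'e': 1
  'g': 1
  'l': 1
  'o': 1
Maximum count = 1
Most frequent = 'b', 'e', 'g', 'l', 'o' (1 time each)


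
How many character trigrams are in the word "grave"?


Word: "grave" (length 5)
Number of 3-grams = length - 3 + 1 = 5 - 3 + 1
= 3


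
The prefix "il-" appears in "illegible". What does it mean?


Prefix: il-
Example: illegible = il- + legible
Meaning = not


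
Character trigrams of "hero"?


Word: "hero" (length 4)
Number of trigrams = 4 - 3 + 1 = 2
  Position 0: "her"
  Position 1: "ero"
Trigrams = "her", "ero"


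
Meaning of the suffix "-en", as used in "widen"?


Suffix: -en
Example: widen = wide + -en, with a spelling change
Meaning = to make / become


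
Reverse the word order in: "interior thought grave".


Original: "interior thought grave"
Words (1..n): interior | thought | grave
Reversed (n..1): grave | thought | interior
Result = "grave thought interior"


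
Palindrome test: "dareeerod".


Word: "dareeerod"
Reversed: "doreeerad"
Forward == Backward? dareeerod != doreeerad
Palindrome = No


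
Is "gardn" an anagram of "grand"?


Word 1: "grand" → sorted: adgnr
Word 2: "gardn" → sorted: adgnr
Same letters? adgnr == adgnr
Anagram = Yes


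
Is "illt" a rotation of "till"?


Word: "till", Candidate: "illt"
Method: check if candidate is substring of word+word
"tilltill" contains "illt"? Yes
Is rotation = Yes


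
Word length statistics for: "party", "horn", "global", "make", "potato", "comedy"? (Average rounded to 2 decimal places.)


Lengths: "party"=5, "horn"=4, "global"=6, "make"=4, "potato"=6, "comedy"=6
Sum = 31, Count = 6
Average = 31/6 = 5.17
= avg=5.17, min=4, max=6


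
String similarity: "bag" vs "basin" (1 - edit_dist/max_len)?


Word 1: "bag" (length 3)
Word 2: "basin" (length 5)
One optimal edit sequence:
  1. keep 'b'
  2. keep 'a'
  3. insert 's'  (+1)
  4. insert 'i'  (+1)
  5. substitute 'g' -> 'n'  (+1)
Edit distance = 3
Max length = max(3, 5) = 5
Similarity = 1 - 3/5
= 0.4000


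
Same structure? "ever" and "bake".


Pattern of "ever": [0, 1, 0, 2]
Pattern of "bake": [0, 1, 2, 3]
Patterns do not match
Same pattern = No


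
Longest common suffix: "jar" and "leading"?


Word 1: "jar"
Word 2: "leading"
Comparing from end:
  Pos -1: 'r' != 'g' (stop)
LCS = "" (length 0)


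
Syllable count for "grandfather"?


Word: "grandfather"
Syllable breakdown: grand · fa · ther
Counting: 3 parts
= 3 syllables


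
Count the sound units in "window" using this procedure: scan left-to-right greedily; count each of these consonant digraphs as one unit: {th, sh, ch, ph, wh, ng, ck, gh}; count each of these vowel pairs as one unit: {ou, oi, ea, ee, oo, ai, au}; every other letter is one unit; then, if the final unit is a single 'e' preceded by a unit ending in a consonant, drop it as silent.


Word: "window" (6 letters)
Left-to-right scan:
  (1) 'w' (letter)
  (2) 'i' (letter)
  (3) 'n' (letter)
  (4) 'd' (letter)
  (5) 'o' (letter)
  (6) 'w' (letter)
Units from scan: 6
Sound units = 6 units


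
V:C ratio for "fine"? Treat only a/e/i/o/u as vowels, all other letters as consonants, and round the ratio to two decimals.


Word: "fine"
Vowels (a,e,i,o,u): 2
Consonants: 2
Ratio = 2/2
= 1.00


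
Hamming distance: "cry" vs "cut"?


Comparing character by character (same length = 3):
  Pos 0: 'c' vs 'c' =
  Pos 1: 'r' vs 'u' !=
  Pos 2: 'y' vs 't' !=
Hamming distance = 2


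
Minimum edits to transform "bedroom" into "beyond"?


Word 1: "bedroom" (length 7)
Word 2: "beyond" (length 6)
One optimal edit sequence (insert/delete/substitute each cost 1):
  1. keep 'b'
  2. keep 'e'
  3. delete 'd'  (+1)
  4. substitute 'r' -> 'y'  (+1)
  5. keep 'o'
  6. substitute 'o' -> 'n'  (+1)
  7. substitute 'm' -> 'd'  (+1)
Total edit operations: 4
Edit distance = 4


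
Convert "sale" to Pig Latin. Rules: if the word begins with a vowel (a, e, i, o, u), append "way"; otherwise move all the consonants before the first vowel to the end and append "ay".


Word: "sale"
Starts with consonant(s) → move to end, add 'ay'
Consonant cluster: "s"
Pig Latin = "alesay"


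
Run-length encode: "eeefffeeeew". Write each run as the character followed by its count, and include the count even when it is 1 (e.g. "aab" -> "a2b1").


String: "eeefffeeeew"
Scanning for consecutive runs:
  'e' x 3
  'f' x 3
  'e' x 4
  'w' x 1
RLE = "e3f3e4w1"


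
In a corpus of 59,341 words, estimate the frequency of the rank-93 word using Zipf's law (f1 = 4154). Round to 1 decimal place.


Zipf's law: f(r) = f(1) / r
f(1) = 4154
f(93) = 4154 / 93
= 44.7 occurrences


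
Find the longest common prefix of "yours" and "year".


Word 1: "yours"
Word 2: "year"
Comparing from start:
  Pos 0: 'y' == 'y'
  Pos 1: 'o' != 'e' (stop)
LCP = "y" (length 1)


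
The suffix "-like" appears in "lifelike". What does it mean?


Suffix: -like
Example: lifelike = life + -like
Meaning = resembling


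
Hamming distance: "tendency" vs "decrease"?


Comparing character by character (same length = 8):
  Pos 0: 't' vs 'd' !=
  Pos 1: 'e' vs 'e' =
  Pos 2: 'n' vs 'c' !=
  Pos 3: 'd' vs 'r' !=
  Pos 4: 'e' vs 'e' =
  Pos 5: 'n' vs 'a' !=
  Pos 6: 'c' vs 's' !=
  Pos 7: 'y' vs 'e' !=
Hamming distance = 6


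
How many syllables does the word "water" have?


Word: "water"
Syllable breakdown: wa / ter
Counting: 2 parts
= 2 syllables


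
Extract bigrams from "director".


Word: "director" (length 8)
Number of bigrams = 8 - 2 + 1 = 7
  Position 0: "di"
  Position 1: "ir"
  Position 2: "re"
  Position 3: "ec"
  Position 4: "ct"
  Position 5: "to"
  Position 6: "or"
Bigrams = "di", "ir", "re", "ec", "ct", "to", "or"


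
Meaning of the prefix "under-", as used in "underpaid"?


Prefix: under-
Example: underpaid (under- + paid)
Meaning = insufficient


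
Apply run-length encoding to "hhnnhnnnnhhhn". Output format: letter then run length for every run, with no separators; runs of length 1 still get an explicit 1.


String: "hhnnhnnnnhhhn"
Scanning for consecutive runs:
  'h' x 2
  'n' x 2
  'h' x 1
  'n' x 4
  'h' x 3
  'n' x 1
RLE = "h2n2h1n4h3n1"


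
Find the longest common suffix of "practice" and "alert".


Word 1: "practice"
Word 2: "alert"
Comparing from end:
  Pos -1: 'e' != 't' (stop)
LCS = "" (length 0)


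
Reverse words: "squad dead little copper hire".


Original: "squad dead little copper hire"
Words (1..n): squad | dead | little | copper | hire
Reversed (n..1): hire | copper | little | dead | squad
Result = "hire copper little dead squad"


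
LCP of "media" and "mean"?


Word 1: "media"
Word 2: "mean"
Comparing from start:
  Pos 0: 'm' == 'm'
  Pos 1: 'e' == 'e'
  Pos 2: 'd' != 'a' (stop)
LCP = "me" (length 2)


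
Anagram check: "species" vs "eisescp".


Word 1: "species" → sorted: ceeipss
Word 2: "eisescp" → sorted: ceeipss
Same letters? ceeipss == ceeipss
Anagram = Yes


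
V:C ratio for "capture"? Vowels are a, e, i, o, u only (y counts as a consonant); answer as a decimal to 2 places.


Word: "capture"
Vowels (a,e,i,o,u): 3
Consonants: 4
Ratio = 3/4
= 0.75


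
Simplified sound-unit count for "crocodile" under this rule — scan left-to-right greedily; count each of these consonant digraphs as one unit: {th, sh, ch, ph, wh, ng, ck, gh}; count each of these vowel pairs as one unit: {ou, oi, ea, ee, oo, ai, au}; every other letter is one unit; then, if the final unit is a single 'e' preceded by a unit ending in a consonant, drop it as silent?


Word: "crocodile" (9 letters)
Left-to-right scan:
  [1] 'c' (letter)
  [2] 'r' (letter)
  [3] 'o' (letter)
  [4] 'c' (letter)
  [5] 'o' (letter)
  [6] 'd' (letter)
  [7] 'i' (letter)
  [8] 'l' (letter)
  [9] 'e' (letter)
Units from scan: 9
Final unit is 'e' after a consonant -> drop as silent (-1)
Sound units = 8 units


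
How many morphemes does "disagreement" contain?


Word: "disagreement"
Morphemes: dis- / agree / -ment
Each morpheme carries meaning
= 3 morphemes


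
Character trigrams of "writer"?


Word: "writer" (length 6)
Number of trigrams = 6 - 3 + 1 = 4
  Position 0: "wri"
  Position 1: "rit"
  Position 2: "ite"
  Position 3: "ter"
Trigrams = "wri", "rit", "ite", "ter"


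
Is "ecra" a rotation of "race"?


Word: "race", Candidate: "ecra"
Method: check if candidate is substring of word+word
"racerace" contains "ecra"? No
Is rotation = No


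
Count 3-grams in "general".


Word: "general" (length 7)
Number of 3-grams = length - 3 + 1 = 7 - 3 + 1
= 5


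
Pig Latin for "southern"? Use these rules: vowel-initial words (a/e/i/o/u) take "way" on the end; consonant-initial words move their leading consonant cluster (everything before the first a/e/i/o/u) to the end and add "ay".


Word: "southern"
Starts with consonant(s) → move to end, add 'ay'
Consonant cluster: "s"
Pig Latin = "outhernsay"


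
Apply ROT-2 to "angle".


Word: "angle"
Shift: 2
Each letter → (letter + shift) mod 26:
  'a' (0) + 2 = 2 → 'c'
  'n' (13) + 2 = 15 → 'p'
  'g' (6) + 2 = 8 → 'i'
  'l' (11) + 2 = 13 → 'n'
  'e' (4) + 2 = 6 → 'g'
Result = "cping"


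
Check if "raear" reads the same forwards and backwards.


Word: "raear"
Reversed: "raear"
Forward == Backward? raear == raear
Palindrome = Yes


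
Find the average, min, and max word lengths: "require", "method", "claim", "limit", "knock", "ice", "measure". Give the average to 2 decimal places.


Lengths: "require"=7, "method"=6, "claim"=5, "limit"=5, "knock"=5, "ice"=3, "measure"=7
Sum = 38, Count = 7
Average = 38/7 = 5.43
= avg=5.43, min=3, max=7


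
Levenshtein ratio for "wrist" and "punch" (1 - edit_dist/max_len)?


Word 1: "wrist" (length 5)
Word 2: "punch" (length 5)
One optimal edit sequence:
  1. substitute 'w' -> 'p'  (+1)
  2. substitute 'r' -> 'u'  (+1)
  3. substitute 'i' -> 'n'  (+1)
  4. substitute 's' -> 'c'  (+1)
  5. substitute 't' -> 'h'  (+1)
Edit distance = 5
Max length = max(5, 5) = 5
Similarity = 1 - 5/5
= 0.0000


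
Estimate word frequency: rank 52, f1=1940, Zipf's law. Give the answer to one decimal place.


Zipf's law: f(r) = f(1) / r
f(1) = 1940
f(52) = 1940 / 52
= 37.3 occurrences


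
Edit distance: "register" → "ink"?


Word 1: "register" (length 8)
Word 2: "ink" (length 3)
One optimal edit sequence (insert/delete/substitute each cost 1):
  1. delete 'r'  (+1)
  2. delete 'e'  (+1)
  3. delete 'g'  (+1)
  4. keep 'i'
  5. delete 's'  (+1)
  6. delete 't'  (+1)
  7. substitute 'e' -> 'n'  (+1)
  8. substitute 'r' -> 'k'  (+1)
Total edit operations: 7
Edit distance = 7


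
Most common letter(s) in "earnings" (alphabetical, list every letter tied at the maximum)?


Word: "earnings"
Letter counts:
  'a': 1
  'e': 1
  'g': 1
  'i': 1
  'n': 2
  'r': 1
  's': 1
Maximum count = 2
Most frequent = 'n' (2 times each)


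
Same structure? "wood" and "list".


Pattern of "wood": [0, 1, 1, 2]
Pattern of "list": [0, 1, 2, 3]
Patterns do not match
Same pattern = No


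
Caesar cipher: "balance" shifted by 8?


Word: "balance"
Shift: 8
Each letter → (letter + shift) mod 26:
  'b' (1) + 8 = 9 → 'j'
  'a' (0) + 8 = 8 → 'i'
  'l' (11) + 8 = 19 → 't'
  'a' (0) + 8 = 8 → 'i'
  'n' (13) + 8 = 21 → 'v'
  'c' (2) + 8 = 10 → 'k'
  'e' (4) + 8 = 12 → 'm'
Result = "jitivkm"


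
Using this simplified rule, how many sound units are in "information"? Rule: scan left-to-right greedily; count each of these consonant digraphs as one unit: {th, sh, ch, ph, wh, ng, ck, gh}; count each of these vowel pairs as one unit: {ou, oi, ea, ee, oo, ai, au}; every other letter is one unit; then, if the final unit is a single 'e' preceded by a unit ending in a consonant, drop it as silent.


Word: "information" (11 letters)
Left-to-right scan:
  [1] 'i' (letter)
  [2] 'n' (letter)
  [3] 'f' (letter)
  [4] 'o' (letter)
  [5] 'r' (letter)
  [6] 'm' (letter)
  [7] 'a' (letter)
  [8] 't' (letter)
  [9] 'i' (letter)
  [10] 'o' (letter)
  [11] 'n' (letter)
Units from scan: 11
Sound units = 11 units


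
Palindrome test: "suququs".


Word: "suququs"
Reversed: "suququs"
Forward == Backward? suququs == suququs
Palindrome = Yes


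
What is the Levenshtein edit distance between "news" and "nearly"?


Word 1: "news" (length 4)
Word 2: "nearly" (length 6)
One optimal edit sequence (insert/delete/substitute each cost 1):
  1. keep 'n'
  2. keep 'e'
  3. insert 'a'  (+1)
  4. insert 'r'  (+1)
  5. substitute 'w' -> 'l'  (+1)
  6. substitute 's' -> 'y'  (+1)
Total edit operations: 4
Edit distance = 4


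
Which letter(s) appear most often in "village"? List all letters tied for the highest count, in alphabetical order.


Word: "village"
Letter counts:
  'a': 1
  'e': 1
  'g': 1
  'i': 1
  'l': 2
  'v': 1
Maximum count = 2
Most frequent = 'l' (2 times each)


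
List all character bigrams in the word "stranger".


Word: "stranger" (length 8)
Number of bigrams = 8 - 2 + 1 = 7
  Position 0: "st"
  Position 1: "tr"
  Position 2: "ra"
  Position 3: "an"
  Position 4: "ng"
  Position 5: "ge"
  Position 6: "er"
Bigrams = "st", "tr", "ra", "an", "ng", "ge", "er"


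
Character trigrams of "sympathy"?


Word: "sympathy" (length 8)
Number of trigrams = 8 - 3 + 1 = 6
  Position 0: "sym"
  Position 1: "ymp"
  Position 2: "mpa"
  Position 3: "pat"
  Position 4: "ath"
  Position 5: "thy"
Trigrams = "sym", "ymp", "mpa", "pat", "ath", "thy"


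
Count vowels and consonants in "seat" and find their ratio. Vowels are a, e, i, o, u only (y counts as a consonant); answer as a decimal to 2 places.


Word: "seat"
Vowels (a,e,i,o,u): 2
Consonants: 2
Ratio = 2/2
= 1.00


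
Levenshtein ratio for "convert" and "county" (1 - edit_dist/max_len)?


Word 1: "convert" (length 7)
Word 2: "county" (length 6)
One optimal edit sequence:
  1. keep 'c'
  2. keep 'o'
  3. delete 'n'  (+1)
  4. substitute 'v' -> 'u'  (+1)
  5. substitute 'e' -> 'n'  (+1)
  6. substitute 'r' -> 't'  (+1)
  7. substitute 't' -> 'y'  (+1)
Edit distance = 5
Max length = max(7, 6) = 7
Similarity = 1 - 5/7
= 0.2857


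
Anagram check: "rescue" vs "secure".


Word 1: "rescue" → sorted: ceersu
Word 2: "secure" → sorted: ceersu
Same letters? ceersu == ceersu
Anagram = Yes


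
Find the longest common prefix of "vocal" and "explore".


Word 1: "vocal"
Word 2: "explore"
Comparing from start:
  Pos 0: 'v' != 'e' (stop)
LCP = "" (length 0)


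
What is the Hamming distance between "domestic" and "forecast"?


Comparing character by character (same length = 8):
  Pos 0: 'd' vs 'f' !=
  Pos 1: 'o' vs 'o' =
  Pos 2: 'm' vs 'r' !=
  Pos 3: 'e' vs 'e' =
  Pos 4: 's' vs 'c' !=
  Pos 5: 't' vs 'a' !=
  Pos 6: 'i' vs 's' !=
  Pos 7: 'c' vs 't' !=
Hamming distance = 6


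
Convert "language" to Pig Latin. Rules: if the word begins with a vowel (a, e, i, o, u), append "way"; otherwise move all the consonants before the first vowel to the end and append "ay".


Word: "language"
Starts with consonant(s) → move to end, add 'ay'
Consonant cluster: "l"
Pig Latin = "anguagelay"


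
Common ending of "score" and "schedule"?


Word 1: "score"
Word 2: "schedule"
Comparing from end:
  Pos -1: 'e' == 'e'
  Pos -2: 'r' != 'l' (stop)
LCS = "e" (length 1)


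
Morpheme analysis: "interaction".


Word: "interaction"
Morphemes: inter- + act + -ion
Each morpheme carries meaning
= 3 morphemes


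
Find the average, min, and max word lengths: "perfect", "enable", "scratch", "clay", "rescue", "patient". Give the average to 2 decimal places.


Lengths: "perfect"=7, "enable"=6, "scratch"=7, "clay"=4, "rescue"=6, "patient"=7
Sum = 37, Count = 6
Average = 37/6 = 6.17
= avg=6.17, min=4, max=7


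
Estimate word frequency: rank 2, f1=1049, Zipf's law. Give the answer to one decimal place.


Zipf's law: f(r) = f(1) / r
f(1) = 1049
f(2) = 1049 / 2
= 524.5 occurrences


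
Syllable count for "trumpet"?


Word: "trumpet"
Syllable breakdown: trum-pet
Counting: 2 parts
= 2 syllables


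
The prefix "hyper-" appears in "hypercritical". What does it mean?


Prefix: hyper-
Example: hypercritical = hyper- + critical
Meaning = over / excessive


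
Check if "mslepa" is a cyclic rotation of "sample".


Word: "sample", Candidate: "mslepa"
Method: check if candidate is substring of word+word
"samplesample" contains "mslepa"? No
Is rotation = No


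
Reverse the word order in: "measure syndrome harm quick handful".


Original: "measure syndrome harm quick handful"
Words (1..n): measure | syndrome | harm | quick | handful
Reversed (n..1): handful | quick | harm | syndrome | measure
Result = "handful quick harm syndrome measure"


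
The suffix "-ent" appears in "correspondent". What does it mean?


Suffix: -ent
As in: correspondent -> correspond + -ent
Meaning = one who / that which


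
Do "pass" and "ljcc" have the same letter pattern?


Pattern of "pass": [0, 1, 2, 2]
Pattern of "ljcc": [0, 1, 2, 2]
Patterns match
Same pattern = Yes


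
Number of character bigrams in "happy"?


Word: "happy" (length 5)
Number of 2-grams = length - 2 + 1 = 5 - 2 + 1
= 4


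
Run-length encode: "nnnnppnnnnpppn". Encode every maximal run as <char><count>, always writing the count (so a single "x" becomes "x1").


String: "nnnnppnnnnpppn"
Scanning for consecutive runs:
  'n' x 4
  'p' x 2
  'n' x 4
  'p' x 3
  'n' x 1
RLE = "n4p2n4p3n1"


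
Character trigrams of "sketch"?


Word: "sketch" (length 6)
Number of trigrams = 6 - 3 + 1 = 4
  Position 0: "ske"
  Position 1: "ket"
  Position 2: "etc"
  Position 3: "tch"
Trigrams = "ske", "ket", "etc", "tch"


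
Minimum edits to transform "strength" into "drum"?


Word 1: "strength" (length 8)
Word 2: "drum" (length 4)
One optimal edit sequence (insert/delete/substitute each cost 1):
  1. delete 's'  (+1)
  2. substitute 't' -> 'd'  (+1)
  3. keep 'r'
  4. delete 'e'  (+1)
  5. delete 'n'  (+1)
  6. delete 'g'  (+1)
  7. substitute 't' -> 'u'  (+1)
  8. substitute 'h' -> 'm'  (+1)
Total edit operations: 7
Edit distance = 7


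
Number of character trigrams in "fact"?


Word: "fact" (length 4)
Number of 3-grams = length - 3 + 1 = 4 - 3 + 1
= 2


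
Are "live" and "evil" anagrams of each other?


Word 1: "live" → sorted: eilv
Word 2: "evil" → sorted: eilv
Same letters? eilv == eilv
Anagram = Yes


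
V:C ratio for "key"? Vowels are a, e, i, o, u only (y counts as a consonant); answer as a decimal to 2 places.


Word: "key"
Vowels (a,e,i,o,u): 1
Consonants: 2
Ratio = 1/2
= 0.50


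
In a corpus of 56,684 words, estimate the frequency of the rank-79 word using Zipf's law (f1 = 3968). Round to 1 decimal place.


Zipf's law: f(r) = f(1) / r
f(1) = 3968
f(79) = 3968 / 79
= 50.2 occurrences


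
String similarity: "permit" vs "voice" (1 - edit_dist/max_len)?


Word 1: "permit" (length 6)
Word 2: "voice" (length 5)
One optimal edit sequence:
  1. delete 'p'  (+1)
  2. substitute 'e' -> 'v'  (+1)
  3. substitute 'r' -> 'o'  (+1)
  4. substitute 'm' -> 'i'  (+1)
  5. substitute 'i' -> 'c'  (+1)
  6. substitute 't' -> 'e'  (+1)
Edit distance = 6
Max length = max(6, 5) = 6
Similarity = 1 - 6/6
= 0.0000


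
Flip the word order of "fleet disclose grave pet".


Original: "fleet disclose grave pet"
Words (1..n): fleet | disclose | grave | pet
Reversed (n..1): pet | grave | disclose | fleet
Result = "pet grave disclose fleet"


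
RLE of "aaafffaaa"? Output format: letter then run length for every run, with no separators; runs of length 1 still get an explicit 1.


String: "aaafffaaa"
Scanning for consecutive runs:
  'a' x 3
  'f' x 3
  'a' x 3
RLE = "a3f3a3"


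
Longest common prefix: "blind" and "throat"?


Word 1: "blind"
Word 2: "throat"
Comparing from start:
  Pos 0: 'b' != 't' (stop)
LCP = "" (length 0)


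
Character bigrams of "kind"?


Word: "kind" (length 4)
Number of bigrams = 4 - 2 + 1 = 3
  Position 0: "ki"
  Position 1: "in"
  Position 2: "nd"
Bigrams = "ki", "in", "nd"


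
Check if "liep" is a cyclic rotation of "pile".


Word: "pile", Candidate: "liep"
Method: check if candidate is substring of word+word
"pilepile" contains "liep"? No
Is rotation = No


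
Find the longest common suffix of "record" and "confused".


Word 1: "record"
Word 2: "confused"
Comparing from end:
  Pos -1: 'd' == 'd'
  Pos -2: 'r' != 'e' (stop)
LCS = "d" (length 1)


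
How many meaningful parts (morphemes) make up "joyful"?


Word: "joyful"
Morphemes: joy / -ful
Each morpheme carries meaning
= 2 morphemes


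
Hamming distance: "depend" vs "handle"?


Comparing character by character (same length = 6):
  Pos 0: 'd' vs 'h' !=
  Pos 1: 'e' vs 'a' !=
  Pos 2: 'p' vs 'n' !=
  Pos 3: 'e' vs 'd' !=
  Pos 4: 'n' vs 'l' !=
  Pos 5: 'd' vs 'e' !=
Hamming distance = 6


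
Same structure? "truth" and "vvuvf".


Pattern of "truth": [0, 1, 2, 0, 3]
Pattern of "vvuvf": [0, 0, 1, 0, 2]
Patterns do not match
Same pattern = No


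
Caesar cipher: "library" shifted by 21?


Word: "library"
Shift: 21
Each letter → (letter + shift) mod 26:
  'l' (11) + 21 = 6 → 'g'
  'i' (8) + 21 = 3 → 'd'
  'b' (1) + 21 = 22 → 'w'
  'r' (17) + 21 = 12 → 'm'
  'a' (0) + 21 = 21 → 'v'
  'r' (17) + 21 = 12 → 'm'
  'y' (24) + 21 = 19 → 't'
Result = "gdwmvmt"


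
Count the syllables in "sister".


Word: "sister"
Syllable breakdown: sis · ter
Counting: 2 parts
= 2 syllables


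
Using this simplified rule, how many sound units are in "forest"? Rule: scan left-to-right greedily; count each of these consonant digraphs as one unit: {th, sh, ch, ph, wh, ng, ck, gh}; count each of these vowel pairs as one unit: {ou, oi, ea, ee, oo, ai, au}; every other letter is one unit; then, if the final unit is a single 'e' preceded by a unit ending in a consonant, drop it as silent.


Word: "forest" (6 letters)
Left-to-right scan:
  (1) 'f' (letter)
  (2) 'o' (letter)
  (3) 'r' (letter)
  (4) 'e' (letter)
  (5) 's' (letter)
  (6) 't' (letter)
Units from scan: 6
Sound units = 6 units


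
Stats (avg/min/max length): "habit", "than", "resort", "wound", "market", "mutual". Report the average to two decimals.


Lengths: "habit"=5, "than"=4, "resort"=6, "wound"=5, "market"=6, "mutual"=6
Sum = 32, Count = 6
Average = 32/6 = 5.33
= avg=5.33, min=4, max=6


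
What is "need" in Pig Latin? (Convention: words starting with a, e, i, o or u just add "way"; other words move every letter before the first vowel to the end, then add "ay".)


Word: "need"
Starts with consonant(s) → move to end, add 'ay'
Consonant cluster: "n"
Pig Latin = "eednay"


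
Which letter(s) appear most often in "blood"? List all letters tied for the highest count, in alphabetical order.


Word: "blood"
Letter counts:
  'b': 1
  'd': 1
  'l': 1
  'o': 2
Maximum count = 2
Most frequent = 'o' (2 times each)


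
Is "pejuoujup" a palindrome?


Word: "pejuoujup"
Reversed: "pujuoujep"
Forward == Backward? pejuoujup != pujuoujep
Palindrome = No


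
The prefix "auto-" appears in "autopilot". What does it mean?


Prefix: auto-
Example: autopilot (auto- + pilot)
Meaning = self


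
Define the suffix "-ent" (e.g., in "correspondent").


Suffix: -ent
Example: correspondent (correspond + -ent)
Meaning = one who / that which


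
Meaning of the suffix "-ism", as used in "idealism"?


Suffix: -ism
As in: idealism -> ideal + -ism
Meaning = belief / practice


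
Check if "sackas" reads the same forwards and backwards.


Word: "sackas"
Reversed: "sakcas"
Forward == Backward? sackas != sakcas
Palindrome = No


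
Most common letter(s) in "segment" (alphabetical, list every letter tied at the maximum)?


Word: "segment"
Letter counts:
  'e': 2
  'g': 1
  'm': 1
  'n': 1
  's': 1
  't': 1
Maximum count = 2
Most frequent = 'e' (2 times each)


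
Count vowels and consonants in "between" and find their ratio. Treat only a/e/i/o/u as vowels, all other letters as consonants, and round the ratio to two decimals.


Word: "between"
Vowels (a,e,i,o,u): 3
Consonants: 4
Ratio = 3/4
= 0.75


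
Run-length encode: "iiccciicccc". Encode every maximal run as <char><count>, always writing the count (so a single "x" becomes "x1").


String: "iiccciicccc"
Scanning for consecutive runs:
  'i' x 2
  'c' x 3
  'i' x 2
  'c' x 4
RLE = "i2c3i2c4"


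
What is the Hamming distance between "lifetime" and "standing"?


Comparing character by character (same length = 8):
  Pos 0: 'l' vs 's' !=
  Pos 1: 'i' vs 't' !=
  Pos 2: 'f' vs 'a' !=
  Pos 3: 'e' vs 'n' !=
  Pos 4: 't' vs 'd' !=
  Pos 5: 'i' vs 'i' =
  Pos 6: 'm' vs 'n' !=
  Pos 7: 'e' vs 'g' !=
Hamming distance = 7


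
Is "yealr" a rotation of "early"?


Word: "early", Candidate: "yealr"
Method: check if candidate is substring of word+word
"earlyearly" contains "yealr"? No
Is rotation = No


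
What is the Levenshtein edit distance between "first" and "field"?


Word 1: "first" (length 5)
Word 2: "field" (length 5)
One optimal edit sequence (insert/delete/substitute each cost 1):
  1. keep 'f'
  2. keep 'i'
  3. substitute 'r' -> 'e'  (+1)
  4. substitute 's' -> 'l'  (+1)
  5. substitute 't' -> 'd'  (+1)
Total edit operations: 3
Edit distance = 3


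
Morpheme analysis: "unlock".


Word: "unlock"
Morphemes: un- + lock
Each morpheme carries meaning
= 2 morphemes


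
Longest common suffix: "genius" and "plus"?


Word 1: "genius"
Word 2: "plus"
Comparing from end:
  Pos -1: 's' == 's'
  Pos -2: 'u' == 'u'
  Pos -3: 'i' != 'l' (stop)
LCS = "us" (length 2)


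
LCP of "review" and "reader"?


Word 1: "review"
Word 2: "reader"
Comparing from start:
  Pos 0: 'r' == 'r'
  Pos 1: 'e' == 'e'
  Pos 2: 'v' != 'a' (stop)
LCP = "re" (length 2)


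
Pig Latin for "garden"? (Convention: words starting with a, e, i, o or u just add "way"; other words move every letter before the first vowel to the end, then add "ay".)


Word: "garden"
Starts with consonant(s) → move to end, add 'ay'
Consonant cluster: "g"
Pig Latin = "ardengay"


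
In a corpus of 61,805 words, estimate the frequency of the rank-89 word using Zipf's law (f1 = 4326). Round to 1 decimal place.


Zipf's law: f(r) = f(1) / r
f(1) = 4326
f(89) = 4326 / 89
= 48.6 occurrences


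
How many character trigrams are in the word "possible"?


Word: "possible" (length 8)
Number of 3-grams = length - 3 + 1 = 8 - 3 + 1
= 6


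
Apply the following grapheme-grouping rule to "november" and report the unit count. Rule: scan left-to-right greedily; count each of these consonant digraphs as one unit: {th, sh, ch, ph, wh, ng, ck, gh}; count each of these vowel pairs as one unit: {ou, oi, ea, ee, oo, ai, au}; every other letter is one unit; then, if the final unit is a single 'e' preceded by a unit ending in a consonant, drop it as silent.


Word: "november" (8 letters)
Left-to-right scan:
  1. 'n' (letter)
  2. 'o' (letter)
  3. 'v' (letter)
  4. 'e' (letter)
  5. 'm' (letter)
  6. 'b' (letter)
  7. 'e' (letter)
  8. 'r' (letter)
Units from scan: 8
Sound units = 8 units


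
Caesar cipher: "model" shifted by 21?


Word: "model"
Shift: 21
Each letter → (letter + shift) mod 26:
  'm' (12) + 21 = 7 → 'h'
  'o' (14) + 21 = 9 → 'j'
  'd' (3) + 21 = 24 → 'y'
  'e' (4) + 21 = 25 → 'z'
  'l' (11) + 21 = 6 → 'g'
Result = "hjyzg"


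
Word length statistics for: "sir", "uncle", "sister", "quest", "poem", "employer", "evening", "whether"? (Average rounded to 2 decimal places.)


Lengths: "sir"=3, "uncle"=5, "sister"=6, "quest"=5, "poem"=4, "employer"=8, "evening"=7, "whether"=7
Sum = 45, Count = 8
Average = 45/8 = 5.63
= avg=5.63, min=3, max=8


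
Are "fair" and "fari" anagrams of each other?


Word 1: "fair" → sorted: afir
Word 2: "fari" → sorted: afir
Same letters? afir == afir
Anagram = Yes


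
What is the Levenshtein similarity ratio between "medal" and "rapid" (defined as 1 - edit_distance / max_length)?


Word 1: "medal" (length 5)
Word 2: "rapid" (length 5)
One optimal edit sequence:
  1. substitute 'm' -> 'r'  (+1)
  2. substitute 'e' -> 'a'  (+1)
  3. substitute 'd' -> 'p'  (+1)
  4. substitute 'a' -> 'i'  (+1)
  5. substitute 'l' -> 'd'  (+1)
Edit distance = 5
Max length = max(5, 5) = 5
Similarity = 1 - 5/5
= 0.0000


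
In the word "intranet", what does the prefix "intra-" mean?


Prefix: intra-
Example: intranet (intra- + net)
Meaning = within


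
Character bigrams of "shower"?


Word: "shower" (length 6)
Number of bigrams = 6 - 2 + 1 = 5
  Position 0: "sh"
  Position 1: "ho"
  Position 2: "ow"
  Position 3: "we"
  Position 4: "er"
Bigrams = "sh", "ho", "ow", "we", "er"


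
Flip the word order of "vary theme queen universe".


Original: "vary theme queen universe"
Words (1..n): vary | theme | queen | universe
Reversed (n..1): universe | queen | theme | vary
Result = "universe queen theme vary"


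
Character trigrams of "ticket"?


Word: "ticket" (length 6)
Number of trigrams = 6 - 3 + 1 = 4
  Position 0: "tic"
  Position 1: "ick"
  Position 2: "cke"
  Position 3: "ket"
Trigrams = "tic", "ick", "cke", "ket"


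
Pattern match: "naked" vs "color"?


Pattern of "naked": [0, 1, 2, 3, 4]
Pattern of "color": [0, 1, 2, 1, 3]
Patterns do not match
Same pattern = No


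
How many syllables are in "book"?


Word: "book"
Syllable breakdown: book
Counting: 1 part
= 1 syllable


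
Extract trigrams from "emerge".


Word: "emerge" (length 6)
Number of trigrams = 6 - 3 + 1 = 4
  Position 0: "eme"
  Position 1: "mer"
  Position 2: "erg"
  Position 3: "rge"
Trigrams = "eme", "mer", "erg", "rge"


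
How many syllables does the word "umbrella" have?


Word: "umbrella"
Syllable breakdown: um-brel-la
Counting: 3 parts
= 3 syllables


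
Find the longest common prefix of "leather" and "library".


Word 1: "leather"
Word 2: "library"
Comparing from start:
  Pos 0: 'l' == 'l'
  Pos 1: 'e' != 'i' (stop)
LCP = "l" (length 1)


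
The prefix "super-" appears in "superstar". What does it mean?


Prefix: super-
As in: superstar -> super- + star
Meaning = above / beyond


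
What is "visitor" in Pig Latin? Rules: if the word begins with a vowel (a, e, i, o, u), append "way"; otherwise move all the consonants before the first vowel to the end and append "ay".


Word: "visitor"
Starts with consonant(s) → move to end, add 'ay'
Consonant cluster: "v"
Pig Latin = "isitorvay"


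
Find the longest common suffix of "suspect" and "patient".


Word 1: "suspect"
Word 2: "patient"
Comparing from end:
  Pos -1: 't' == 't'
  Pos -2: 'c' != 'n' (stop)
LCS = "t" (length 1)


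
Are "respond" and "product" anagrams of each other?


Word 1: "respond" → sorted: denoprs
Word 2: "product" → sorted: cdoprtu
Same letters? denoprs != cdoprtu
Anagram = No


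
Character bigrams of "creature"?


Word: "creature" (length 8)
Number of bigrams = 8 - 2 + 1 = 7
  Position 0: "cr"
  Position 1: "re"
  Position 2: "ea"
  Position 3: "at"
  Position 4: "tu"
  Position 5: "ur"
  Position 6: "re"
Bigrams = "cr", "re", "ea", "at", "tu", "ur", "re"


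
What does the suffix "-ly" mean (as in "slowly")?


Suffix: -ly
Example: slowly (slow + -ly)
Meaning = in a manner


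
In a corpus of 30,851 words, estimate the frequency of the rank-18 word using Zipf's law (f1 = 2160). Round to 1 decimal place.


Zipf's law: f(r) = f(1) / r
f(1) = 2160
f(18) = 2160 / 18
= 120.0 occurrences


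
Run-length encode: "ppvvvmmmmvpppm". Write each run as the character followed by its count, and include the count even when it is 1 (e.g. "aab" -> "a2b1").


String: "ppvvvmmmmvpppm"
Scanning for consecutive runs:
  'p' x 2
  'v' x 3
  'm' x 4
  'v' x 1
  'p' x 3
  'm' x 1
RLE = "p2v3m4v1p3m1"


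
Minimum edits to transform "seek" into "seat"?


Word 1: "seek" (length 4)
Word 2: "seat" (length 4)
One optimal edit sequence (insert/delete/substitute each cost 1):
  1. keep 's'
  2. keep 'e'
  3. substitute 'e' -> 'a'  (+1)
  4. substitute 'k' -> 't'  (+1)
Total edit operations: 2
Edit distance = 2


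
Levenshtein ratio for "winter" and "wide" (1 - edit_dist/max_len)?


Word 1: "winter" (length 6)
Word 2: "wide" (length 4)
One optimal edit sequence:
  1. keep 'w'
  2. keep 'i'
  3. delete 'n'  (+1)
  4. substitute 't' -> 'd'  (+1)
  5. keep 'e'
  6. delete 'r'  (+1)
Edit distance = 3
Max length = max(6, 4) = 6
Similarity = 1 - 3/6
= 0.5000


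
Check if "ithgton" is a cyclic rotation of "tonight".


Word: "tonight", Candidate: "ithgton"
Method: check if candidate is substring of word+word
"tonighttonight" contains "ithgton"? No
Is rotation = No


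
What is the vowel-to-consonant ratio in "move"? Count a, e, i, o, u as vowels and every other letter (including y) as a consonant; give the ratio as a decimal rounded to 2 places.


Word: "move"
Vowels (a,e,i,o,u): 2
Consonants: 2
Ratio = 2/2
= 1.00


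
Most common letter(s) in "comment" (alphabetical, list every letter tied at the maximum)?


Word: "comment"
Letter counts:
  'c': 1
  'e': 1
  'm': 2
  'n': 1
  'o': 1
  't': 1
Maximum count = 2
Most frequent = 'm' (2 times each)


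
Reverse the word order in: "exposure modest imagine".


Original: "exposure modest imagine"
Words (1..n): exposure | modest | imagine
Reversed (n..1): imagine | modest | exposure
Result = "imagine modest exposure"


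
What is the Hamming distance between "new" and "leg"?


Comparing character by character (same length = 3):
  Pos 0: 'n' vs 'l' !=
  Pos 1: 'e' vs 'e' =
  Pos 2: 'w' vs 'g' !=
Hamming distance = 2


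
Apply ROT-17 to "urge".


Word: "urge"
Shift: 17
Each letter → (letter + shift) mod 26:
  'u' (20) + 17 = 11 → 'l'
  'r' (17) + 17 = 8 → 'i'
  'g' (6) + 17 = 23 → 'x'
  'e' (4) + 17 = 21 → 'v'
Result = "lixv"


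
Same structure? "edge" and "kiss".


Pattern of "edge": [0, 1, 2, 0]
Pattern of "kiss": [0, 1, 2, 2]
Patterns do not match
Same pattern = No


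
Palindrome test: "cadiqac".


Word: "cadiqac"
Reversed: "caqidac"
Forward == Backward? cadiqac != caqidac
Palindrome = No


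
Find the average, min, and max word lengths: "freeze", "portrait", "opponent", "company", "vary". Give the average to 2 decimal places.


Lengths: "freeze"=6, "portrait"=8, "opponent"=8, "company"=7, "vary"=4
Sum = 33, Count = 5
Average = 33/5 = 6.60
= avg=6.60, min=4, max=8


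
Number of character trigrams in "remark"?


Word: "remark" (length 6)
Number of 3-grams = length - 3 + 1 = 6 - 3 + 1
= 4


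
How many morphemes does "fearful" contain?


Word: "fearful"
Morphemes: fear + -ful
Each morpheme carries meaning
= 2 morphemes


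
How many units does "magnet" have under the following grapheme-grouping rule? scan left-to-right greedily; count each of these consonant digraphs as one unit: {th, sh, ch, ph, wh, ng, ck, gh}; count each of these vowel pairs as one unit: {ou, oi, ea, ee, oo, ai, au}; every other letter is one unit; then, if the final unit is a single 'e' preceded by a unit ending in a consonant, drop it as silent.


Word: "magnet" (6 letters)
Left-to-right scan:
  [1] 'm' (letter)
  [2] 'a' (letter)
  [3] 'g' (letter)
  [4] 'n' (letter)
  [5] 'e' (letter)
  [6] 't' (letter)
Units from scan: 6
Sound units = 6 units


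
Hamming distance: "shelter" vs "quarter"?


Comparing character by character (same length = 7):
  Pos 0: 's' vs 'q' !=
  Pos 1: 'h' vs 'u' !=
  Pos 2: 'e' vs 'a' !=
  Pos 3: 'l' vs 'r' !=
  Pos 4: 't' vs 't' =
  Pos 5: 'e' vs 'e' =
  Pos 6: 'r' vs 'r' =
Hamming distance = 4


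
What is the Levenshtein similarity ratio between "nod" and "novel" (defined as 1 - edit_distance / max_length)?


Word 1: "nod" (length 3)
Word 2: "novel" (length 5)
One optimal edit sequence:
  1. keep 'n'
  2. keep 'o'
  3. insert 'v'  (+1)
  4. insert 'e'  (+1)
  5. substitute 'd' -> 'l'  (+1)
Edit distance = 3
Max length = max(3, 5) = 5
Similarity = 1 - 3/5
= 0.4000


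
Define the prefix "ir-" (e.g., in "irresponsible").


Prefix: ir-
Example: irresponsible = ir- + responsible
Meaning = not


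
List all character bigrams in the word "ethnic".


Word: "ethnic" (length 6)
Number of bigrams = 6 - 2 + 1 = 5
  Position 0: "et"
  Position 1: "th"
  Position 2: "hn"
  Position 3: "ni"
  Position 4: "ic"
Bigrams = "et", "th", "hn", "ni", "ic"


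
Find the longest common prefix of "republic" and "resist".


Word 1: "republic"
Word 2: "resist"
Comparing from start:
  Pos 0: 'r' == 'r'
  Pos 1: 'e' == 'e'
  Pos 2: 'p' != 's' (stop)
LCP = "re" (length 2)


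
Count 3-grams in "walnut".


Word: "walnut" (length 6)
Number of 3-grams = length - 3 + 1 = 6 - 3 + 1
= 4


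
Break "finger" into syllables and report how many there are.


Word: "finger"
Syllable breakdown: fin · ger
Counting: 2 parts
= 2 syllables


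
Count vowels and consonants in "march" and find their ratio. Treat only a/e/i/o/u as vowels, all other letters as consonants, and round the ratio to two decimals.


Word: "march"
Vowels (a,e,i,o,u): 1
Consonants: 4
Ratio = 1/4
= 0.25


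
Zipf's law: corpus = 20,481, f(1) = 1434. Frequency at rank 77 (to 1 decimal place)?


Zipf's law: f(r) = f(1) / r
f(1) = 1434
f(77) = 1434 / 77
= 18.6 occurrences


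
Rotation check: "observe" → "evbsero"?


Word: "observe", Candidate: "evbsero"
Method: check if candidate is substring of word+word
"observeobserve" contains "evbsero"? No
Is rotation = No


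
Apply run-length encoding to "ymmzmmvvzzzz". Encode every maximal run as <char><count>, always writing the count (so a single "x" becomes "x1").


String: "ymmzmmvvzzzz"
Scanning for consecutive runs:
  'y' x 1
  'm' x 2
  'z' x 1
  'm' x 2
  'v' x 2
  'z' x 4
RLE = "y1m2z1m2v2z4"


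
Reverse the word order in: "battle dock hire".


Original: "battle dock hire"
Words (1..n): battle | dock | hire
Reversed (n..1): hire | dock | battle
Result = "hire dock battle"


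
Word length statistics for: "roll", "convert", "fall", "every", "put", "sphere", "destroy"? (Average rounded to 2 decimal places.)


Lengths: "roll"=4, "convert"=7, "fall"=4, "every"=5, "put"=3, "sphere"=6, "destroy"=7
Sum = 36, Count = 7
Average = 36/7 = 5.14
= avg=5.14, min=3, max=7


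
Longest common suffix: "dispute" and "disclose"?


Word 1: "dispute"
Word 2: "disclose"
Comparing from end:
  Pos -1: 'e' == 'e'
  Pos -2: 't' != 's' (stop)
LCS = "e" (length 1)


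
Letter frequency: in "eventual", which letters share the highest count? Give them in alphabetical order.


Word: "eventual"
Letter counts:
  'a': 1
  'e': 2
  'l': 1
  'n': 1
  't': 1
  'u': 1
  'v': 1
Maximum count = 2
Most frequent = 'e' (2 times each)


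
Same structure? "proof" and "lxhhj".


Pattern of "proof": [0, 1, 2, 2, 3]
Pattern of "lxhhj": [0, 1, 2, 2, 3]
Patterns match
Same pattern = Yes


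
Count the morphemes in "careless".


Word: "careless"
Morphemes: care + -less
Each morpheme carries meaning
= 2 morphemes


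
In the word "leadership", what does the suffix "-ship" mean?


Suffix: -ship
Example: leadership (leader + -ship)
Meaning = state / position


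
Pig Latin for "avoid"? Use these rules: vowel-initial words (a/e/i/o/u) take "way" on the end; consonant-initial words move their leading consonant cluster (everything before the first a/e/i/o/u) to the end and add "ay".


Word: "avoid"
Starts with vowel → add 'way'
Pig Latin = "avoidway"
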